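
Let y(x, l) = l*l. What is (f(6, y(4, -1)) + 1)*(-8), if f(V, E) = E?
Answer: -16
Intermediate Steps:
y(x, l) = l²
(f(6, y(4, -1)) + 1)*(-8) = ((-1)² + 1)*(-8) = (1 + 1)*(-8) = 2*(-8) = -16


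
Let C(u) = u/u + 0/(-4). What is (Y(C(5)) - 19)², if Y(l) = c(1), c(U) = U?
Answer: 324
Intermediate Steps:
C(u) = 1 (C(u) = 1 + 0*(-¼) = 1 + 0 = 1)
Y(l) = 1
(Y(C(5)) - 19)² = (1 - 19)² = (-18)² = 324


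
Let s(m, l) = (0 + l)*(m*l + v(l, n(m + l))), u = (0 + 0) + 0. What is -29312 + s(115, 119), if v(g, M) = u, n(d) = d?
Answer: 1599203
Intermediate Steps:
u = 0 (u = 0 + 0 = 0)
v(g, M) = 0
s(m, l) = m*l² (s(m, l) = (0 + l)*(m*l + 0) = l*(l*m + 0) = l*(l*m) = m*l²)
-29312 + s(115, 119) = -29312 + 115*119² = -29312 + 115*14161 = -29312 + 1628515 = 1599203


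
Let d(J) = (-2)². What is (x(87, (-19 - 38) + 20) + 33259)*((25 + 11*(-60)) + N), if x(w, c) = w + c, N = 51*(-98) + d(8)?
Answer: -187496361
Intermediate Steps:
d(J) = 4
N = -4994 (N = 51*(-98) + 4 = -4998 + 4 = -4994)
x(w, c) = c + w
(x(87, (-19 - 38) + 20) + 33259)*((25 + 11*(-60)) + N) = ((((-19 - 38) + 20) + 87) + 33259)*((25 + 11*(-60)) - 4994) = (((-57 + 20) + 87) + 33259)*((25 - 660) - 4994) = ((-37 + 87) + 33259)*(-635 - 4994) = (50 + 33259)*(-5629) = 33309*(-5629) = -187496361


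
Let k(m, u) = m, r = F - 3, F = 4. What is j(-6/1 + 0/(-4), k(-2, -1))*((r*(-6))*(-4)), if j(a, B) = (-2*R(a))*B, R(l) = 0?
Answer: 0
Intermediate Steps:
r = 1 (r = 4 - 3 = 1)
j(a, B) = 0 (j(a, B) = (-2*0)*B = 0*B = 0)
j(-6/1 + 0/(-4), k(-2, -1))*((r*(-6))*(-4)) = 0*((1*(-6))*(-4)) = 0*(-6*(-4)) = 0*24 = 0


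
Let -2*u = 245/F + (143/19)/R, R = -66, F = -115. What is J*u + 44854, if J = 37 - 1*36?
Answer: 235220261/5244 ≈ 44855.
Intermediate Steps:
J = 1 (J = 37 - 36 = 1)
u = 5885/5244 (u = -(245/(-115) + (143/19)/(-66))/2 = -(245*(-1/115) + (143*(1/19))*(-1/66))/2 = -(-49/23 + (143/19)*(-1/66))/2 = -(-49/23 - 13/114)/2 = -½*(-5885/2622) = 5885/5244 ≈ 1.1222)
J*u + 44854 = 1*(5885/5244) + 44854 = 5885/5244 + 44854 = 235220261/5244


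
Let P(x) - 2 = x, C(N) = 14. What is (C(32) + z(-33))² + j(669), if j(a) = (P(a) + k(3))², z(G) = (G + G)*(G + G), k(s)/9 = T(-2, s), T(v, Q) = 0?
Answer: 19547141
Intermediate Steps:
P(x) = 2 + x
k(s) = 0 (k(s) = 9*0 = 0)
z(G) = 4*G² (z(G) = (2*G)*(2*G) = 4*G²)
j(a) = (2 + a)² (j(a) = ((2 + a) + 0)² = (2 + a)²)
(C(32) + z(-33))² + j(669) = (14 + 4*(-33)²)² + (2 + 669)² = (14 + 4*1089)² + 671² = (14 + 4356)² + 450241 = 4370² + 450241 = 19096900 + 450241 = 19547141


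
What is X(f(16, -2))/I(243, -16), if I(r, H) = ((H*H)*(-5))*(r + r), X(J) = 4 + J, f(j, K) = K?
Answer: -1/311040 ≈ -3.2150e-6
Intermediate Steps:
I(r, H) = -10*r*H² (I(r, H) = (H²*(-5))*(2*r) = (-5*H²)*(2*r) = -10*r*H²)
X(f(16, -2))/I(243, -16) = (4 - 2)/((-10*243*(-16)²)) = 2/((-10*243*256)) = 2/(-622080) = 2*(-1/622080) = -1/311040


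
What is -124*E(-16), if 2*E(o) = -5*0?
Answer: 0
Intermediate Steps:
E(o) = 0 (E(o) = (-5*0)/2 = (½)*0 = 0)
-124*E(-16) = -124*0 = 0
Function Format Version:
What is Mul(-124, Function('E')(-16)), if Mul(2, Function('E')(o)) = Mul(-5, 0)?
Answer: 0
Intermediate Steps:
Function('E')(o) = 0 (Function('E')(o) = Mul(Rational(1, 2), Mul(-5, 0)) = Mul(Rational(1, 2), 0) = 0)
Mul(-124, Function('E')(-16)) = Mul(-124, 0) = 0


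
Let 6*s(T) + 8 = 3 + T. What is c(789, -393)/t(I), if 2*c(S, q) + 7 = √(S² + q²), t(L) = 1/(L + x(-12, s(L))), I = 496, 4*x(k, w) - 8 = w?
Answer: -87101/48 + 12443*√86330/16 ≈ 2.2669e+5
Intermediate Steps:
s(T) = -⅚ + T/6 (s(T) = -4/3 + (3 + T)/6 = -4/3 + (½ + T/6) = -⅚ + T/6)
x(k, w) = 2 + w/4
t(L) = 1/(43/24 + 25*L/24) (t(L) = 1/(L + (2 + (-⅚ + L/6)/4)) = 1/(L + (2 + (-5/24 + L/24))) = 1/(L + (43/24 + L/24)) = 1/(43/24 + 25*L/24))
c(S, q) = -7/2 + √(S² + q²)/2
c(789, -393)/t(I) = (-7/2 + √(789² + (-393)²)/2)/((24/(43 + 25*496))) = (-7/2 + √(622521 + 154449)/2)/((24/(43 + 12400))) = (-7/2 + √776970/2)/((24/12443)) = (-7/2 + (3*√86330)/2)/((24*(1/12443))) = (-7/2 + 3*√86330/2)/(24/12443) = (-7/2 + 3*√86330/2)*(12443/24) = -87101/48 + 12443*√86330/16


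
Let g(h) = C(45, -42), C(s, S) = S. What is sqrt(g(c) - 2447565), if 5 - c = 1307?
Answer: I*sqrt(2447607) ≈ 1564.5*I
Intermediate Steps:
c = -1302 (c = 5 - 1*1307 = 5 - 1307 = -1302)
g(h) = -42
sqrt(g(c) - 2447565) = sqrt(-42 - 2447565) = sqrt(-2447607) = I*sqrt(2447607)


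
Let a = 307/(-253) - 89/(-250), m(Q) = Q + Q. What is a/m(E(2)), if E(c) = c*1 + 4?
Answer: -54233/759000 ≈ -0.071453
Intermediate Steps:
E(c) = 4 + c (E(c) = c + 4 = 4 + c)
m(Q) = 2*Q
a = -54233/63250 (a = 307*(-1/253) - 89*(-1/250) = -307/253 + 89/250 = -54233/63250 ≈ -0.85744)
a/m(E(2)) = -54233*1/(2*(4 + 2))/63250 = -54233/(63250*(2*6)) = -54233/63250/12 = -54233/63250*1/12 = -54233/759000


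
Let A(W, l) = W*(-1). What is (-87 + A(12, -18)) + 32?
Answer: -67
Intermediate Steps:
A(W, l) = -W
(-87 + A(12, -18)) + 32 = (-87 - 1*12) + 32 = (-87 - 12) + 32 = -99 + 32 = -67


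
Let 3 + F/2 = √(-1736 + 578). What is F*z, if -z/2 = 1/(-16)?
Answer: -¾ + I*√1158/4 ≈ -0.75 + 8.5074*I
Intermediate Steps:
z = ⅛ (z = -2/(-16) = -2*(-1/16) = ⅛ ≈ 0.12500)
F = -6 + 2*I*√1158 (F = -6 + 2*√(-1736 + 578) = -6 + 2*√(-1158) = -6 + 2*(I*√1158) = -6 + 2*I*√1158 ≈ -6.0 + 68.059*I)
F*z = (-6 + 2*I*√1158)*(⅛) = -¾ + I*√1158/4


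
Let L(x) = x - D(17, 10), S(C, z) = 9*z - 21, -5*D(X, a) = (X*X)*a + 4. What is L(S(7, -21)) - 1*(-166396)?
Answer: 833824/5 ≈ 1.6676e+5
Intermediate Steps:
D(X, a) = -4/5 - a*X**2/5 (D(X, a) = -((X*X)*a + 4)/5 = -(X**2*a + 4)/5 = -(a*X**2 + 4)/5 = -(4 + a*X**2)/5 = -4/5 - a*X**2/5)
S(C, z) = -21 + 9*z
L(x) = 2894/5 + x (L(x) = x - (-4/5 - 1/5*10*17**2) = x - (-4/5 - 1/5*10*289) = x - (-4/5 - 578) = x - 1*(-2894/5) = x + 2894/5 = 2894/5 + x)
L(S(7, -21)) - 1*(-166396) = (2894/5 + (-21 + 9*(-21))) - 1*(-166396) = (2894/5 + (-21 - 189)) + 166396 = (2894/5 - 210) + 166396 = 1844/5 + 166396 = 833824/5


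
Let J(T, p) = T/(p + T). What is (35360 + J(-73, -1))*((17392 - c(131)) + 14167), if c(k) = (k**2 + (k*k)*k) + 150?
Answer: -5845326018059/74 ≈ -7.8991e+10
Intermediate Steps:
c(k) = 150 + k**2 + k**3 (c(k) = (k**2 + k**2*k) + 150 = (k**2 + k**3) + 150 = 150 + k**2 + k**3)
J(T, p) = T/(T + p)
(35360 + J(-73, -1))*((17392 - c(131)) + 14167) = (35360 - 73/(-73 - 1))*((17392 - (150 + 131**2 + 131**3)) + 14167) = (35360 - 73/(-74))*((17392 - (150 + 17161 + 2248091)) + 14167) = (35360 - 73*(-1/74))*((17392 - 1*2265402) + 14167) = (35360 + 73/74)*((17392 - 2265402) + 14167) = 2616713*(-2248010 + 14167)/74 = (2616713/74)*(-2233843) = -5845326018059/74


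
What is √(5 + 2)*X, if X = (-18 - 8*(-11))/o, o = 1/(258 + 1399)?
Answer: 115990*√7 ≈ 3.0688e+5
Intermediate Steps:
o = 1/1657 ≈ 0.00060350
X = 115990 (X = (-18 - 8*(-11))/(1/1657) = (-18 + 88)*1657 = 70*1657 = 115990)
√(5 + 2)*X = √(5 + 2)*115990 = √7*115990 = 115990*√7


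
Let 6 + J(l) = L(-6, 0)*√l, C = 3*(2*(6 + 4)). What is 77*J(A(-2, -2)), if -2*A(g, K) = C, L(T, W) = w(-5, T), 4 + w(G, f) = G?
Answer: -462 - 693*I*√30 ≈ -462.0 - 3795.7*I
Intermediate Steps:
w(G, f) = -4 + G
L(T, W) = -9 (L(T, W) = -4 - 5 = -9)
C = 60 (C = 3*(2*10) = 3*20 = 60)
A(g, K) = -30 (A(g, K) = -½*60 = -30)
J(l) = -6 - 9*√l
77*J(A(-2, -2)) = 77*(-6 - 9*I*√30) = -462 - 693*I*√30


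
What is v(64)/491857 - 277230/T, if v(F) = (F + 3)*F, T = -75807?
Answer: 45560858842/12428734533 ≈ 3.6658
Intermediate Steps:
v(F) = F*(3 + F) (v(F) = (3 + F)*F = F*(3 + F))
v(64)/491857 - 277230/T = (64*(3 + 64))/491857 - 277230/(-75807) = (64*67)*(1/491857) - 277230*(-1/75807) = 4288*(1/491857) + 92410/25269 = 4288/491857 + 92410/25269 = 45560858842/12428734533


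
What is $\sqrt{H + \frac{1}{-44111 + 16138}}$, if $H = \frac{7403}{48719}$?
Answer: $\frac{10 \sqrt{23318287373238}}{123892417} \approx 0.38977$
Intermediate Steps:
$H = \frac{673}{4429}$ ($H = 7403 \cdot \frac{1}{48719} = \frac{673}{4429} \approx 0.15195$)
$\sqrt{H + \frac{1}{-44111 + 16138}} = \sqrt{\frac{673}{4429} + \frac{1}{-44111 + 16138}} = \sqrt{\frac{673}{4429} + \frac{1}{-27973}} = \sqrt{\frac{673}{4429} - \frac{1}{27973}} = \sqrt{\frac{18821400}{123892417}} = \frac{10 \sqrt{23318287373238}}{123892417}$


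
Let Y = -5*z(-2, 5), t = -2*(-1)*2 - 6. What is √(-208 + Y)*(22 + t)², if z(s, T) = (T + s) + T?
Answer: 800*I*√62 ≈ 6299.2*I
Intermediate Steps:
z(s, T) = s + 2*T
t = -2 (t = 2*2 - 6 = 4 - 6 = -2)
Y = -40 (Y = -5*(-2 + 2*5) = -5*(-2 + 10) = -5*8 = -40)
√(-208 + Y)*(22 + t)² = √(-208 - 40)*(22 - 2)² = √(-248)*20² = (2*I*√62)*400 = 800*I*√62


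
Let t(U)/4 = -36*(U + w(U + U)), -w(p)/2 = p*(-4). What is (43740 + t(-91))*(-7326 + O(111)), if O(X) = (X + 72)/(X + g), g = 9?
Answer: -19520311833/10 ≈ -1.9520e+9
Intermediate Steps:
O(X) = (72 + X)/(9 + X) (O(X) = (X + 72)/(X + 9) = (72 + X)/(9 + X))
w(p) = 8*p (w(p) = -2*p*(-4) = -(-8)*p = 8*p)
t(U) = -2448*U (t(U) = 4*(-36*(U + 8*(U + U))) = 4*(-36*(U + 8*(2*U))) = 4*(-36*(U + 16*U)) = 4*(-612*U) = -2448*U)
(43740 + t(-91))*(-7326 + O(111)) = (43740 - 2448*(-91))*(-7326 + (72 + 111)/(9 + 111)) = (43740 + 222768)*(-7326 + 183/120) = 266508*(-7326 + (1/120)*183) = 266508*(-7326 + 61/40) = 266508*(-292979/40) = -19520311833/10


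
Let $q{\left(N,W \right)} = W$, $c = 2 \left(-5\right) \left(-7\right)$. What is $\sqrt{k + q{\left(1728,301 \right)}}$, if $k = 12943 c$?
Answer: $\sqrt{906311} \approx 952.0$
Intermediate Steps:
$c = 70$ ($c = \left(-10\right) \left(-7\right) = 70$)
$k = 906010$ ($k = 12943 \cdot 70 = 906010$)
$\sqrt{k + q{\left(1728,301 \right)}} = \sqrt{906010 + 301} = \sqrt{906311}$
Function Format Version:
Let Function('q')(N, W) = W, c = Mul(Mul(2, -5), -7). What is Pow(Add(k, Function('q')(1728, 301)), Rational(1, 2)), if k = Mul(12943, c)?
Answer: Pow(906311, Rational(1, 2)) ≈ 952.00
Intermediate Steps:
c = 70 (c = Mul(-10, -7) = 70)
k = 906010 (k = Mul(12943, 70) = 906010)
Pow(Add(k, Function('q')(1728, 301)), Rational(1, 2)) = Pow(Add(906010, 301), Rational(1, 2)) = Pow(906311, Rational(1, 2))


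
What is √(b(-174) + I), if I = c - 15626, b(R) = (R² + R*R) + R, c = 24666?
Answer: √69418 ≈ 263.47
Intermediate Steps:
b(R) = R + 2*R² (b(R) = (R² + R²) + R = 2*R² + R = R + 2*R²)
I = 9040 (I = 24666 - 15626 = 9040)
√(b(-174) + I) = √(-174*(1 + 2*(-174)) + 9040) = √(-174*(1 - 348) + 9040) = √(-174*(-347) + 9040) = √(60378 + 9040) = √69418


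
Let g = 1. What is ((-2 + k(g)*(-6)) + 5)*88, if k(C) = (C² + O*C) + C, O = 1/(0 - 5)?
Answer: -3432/5 ≈ -686.40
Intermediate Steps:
O = -⅕ (O = 1/(-5) = -⅕ ≈ -0.20000)
k(C) = C² + 4*C/5 (k(C) = (C² - C/5) + C = C² + 4*C/5)
((-2 + k(g)*(-6)) + 5)*88 = ((-2 + ((⅕)*1*(4 + 5*1))*(-6)) + 5)*88 = ((-2 + ((⅕)*1*(4 + 5))*(-6)) + 5)*88 = ((-2 + ((⅕)*1*9)*(-6)) + 5)*88 = ((-2 + (9/5)*(-6)) + 5)*88 = ((-2 - 54/5) + 5)*88 = (-64/5 + 5)*88 = -39/5*88 = -3432/5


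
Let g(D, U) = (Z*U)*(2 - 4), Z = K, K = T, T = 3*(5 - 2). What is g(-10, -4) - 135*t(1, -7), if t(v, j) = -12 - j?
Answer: 747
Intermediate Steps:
T = 9 (T = 3*3 = 9)
K = 9
Z = 9
g(D, U) = -18*U (g(D, U) = (9*U)*(2 - 4) = (9*U)*(-2) = -18*U)
g(-10, -4) - 135*t(1, -7) = -18*(-4) - 135*(-12 - 1*(-7)) = 72 - 135*(-12 + 7) = 72 - 135*(-5) = 72 + 675 = 747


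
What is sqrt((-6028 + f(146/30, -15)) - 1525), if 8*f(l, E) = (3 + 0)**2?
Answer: I*sqrt(120830)/4 ≈ 86.901*I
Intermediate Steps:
f(l, E) = 9/8 (f(l, E) = (3 + 0)**2/8 = (1/8)*3**2 = (1/8)*9 = 9/8)
sqrt((-6028 + f(146/30, -15)) - 1525) = sqrt((-6028 + 9/8) - 1525) = sqrt(-48215/8 - 1525) = sqrt(-60415/8) = I*sqrt(120830)/4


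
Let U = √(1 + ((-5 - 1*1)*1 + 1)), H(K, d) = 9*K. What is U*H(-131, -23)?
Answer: -2358*I ≈ -2358.0*I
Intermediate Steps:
U = 2*I (U = √(1 + ((-5 - 1)*1 + 1)) = √(1 + (-6*1 + 1)) = √(1 + (-6 + 1)) = √(1 - 5) = √(-4) = 2*I ≈ 2.0*I)
U*H(-131, -23) = (2*I)*(9*(-131)) = (2*I)*(-1179) = -2358*I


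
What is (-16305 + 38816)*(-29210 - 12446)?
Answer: -937718216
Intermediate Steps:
(-16305 + 38816)*(-29210 - 12446) = 22511*(-41656) = -937718216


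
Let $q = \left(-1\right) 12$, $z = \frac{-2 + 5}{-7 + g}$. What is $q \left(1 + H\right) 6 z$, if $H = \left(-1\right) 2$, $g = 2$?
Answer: $- \frac{216}{5} \approx -43.2$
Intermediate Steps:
$H = -2$
$z = - \frac{3}{5}$ ($z = \frac{-2 + 5}{-7 + 2} = \frac{3}{-5} = 3 \left(- \frac{1}{5}\right) = - \frac{3}{5} \approx -0.6$)
$q = -12$
$q \left(1 + H\right) 6 z = - 12 \left(1 - 2\right) 6 \left(- \frac{3}{5}\right) = - 12 \left(\left(-1\right) 6\right) \left(- \frac{3}{5}\right) = \left(-12\right) \left(-6\right) \left(- \frac{3}{5}\right) = 72 \left(- \frac{3}{5}\right) = - \frac{216}{5}$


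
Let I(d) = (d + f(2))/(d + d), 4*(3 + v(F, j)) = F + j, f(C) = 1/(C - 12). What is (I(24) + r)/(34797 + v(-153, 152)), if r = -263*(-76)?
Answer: 9594479/16701000 ≈ 0.57448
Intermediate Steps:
f(C) = 1/(-12 + C)
v(F, j) = -3 + F/4 + j/4 (v(F, j) = -3 + (F + j)/4 = -3 + (F/4 + j/4) = -3 + F/4 + j/4)
I(d) = (-⅒ + d)/(2*d) (I(d) = (d + 1/(-12 + 2))/(d + d) = (d + 1/(-10))/((2*d)) = (d - ⅒)*(1/(2*d)) = (-⅒ + d)*(1/(2*d)) = (-⅒ + d)/(2*d))
r = 19988
(I(24) + r)/(34797 + v(-153, 152)) = ((1/20)*(-1 + 10*24)/24 + 19988)/(34797 + (-3 + (¼)*(-153) + (¼)*152)) = ((1/20)*(1/24)*(-1 + 240) + 19988)/(34797 + (-3 - 153/4 + 38)) = ((1/20)*(1/24)*239 + 19988)/(34797 - 13/4) = (239/480 + 19988)/(139175/4) = (9594479/480)*(4/139175) = 9594479/16701000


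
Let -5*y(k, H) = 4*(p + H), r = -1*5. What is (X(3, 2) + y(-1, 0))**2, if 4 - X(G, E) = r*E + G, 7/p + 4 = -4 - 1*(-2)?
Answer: 32041/225 ≈ 142.40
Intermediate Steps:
r = -5
p = -7/6 (p = 7/(-4 + (-4 - 1*(-2))) = 7/(-4 + (-4 + 2)) = 7/(-4 - 2) = 7/(-6) = 7*(-1/6) = -7/6 ≈ -1.1667)
X(G, E) = 4 - G + 5*E (X(G, E) = 4 - (-5*E + G) = 4 - (G - 5*E) = 4 + (-G + 5*E) = 4 - G + 5*E)
y(k, H) = 14/15 - 4*H/5 (y(k, H) = -4*(-7/6 + H)/5 = -(-14/3 + 4*H)/5 = 14/15 - 4*H/5)
(X(3, 2) + y(-1, 0))**2 = ((4 - 1*3 + 5*2) + (14/15 - 4/5*0))**2 = ((4 - 3 + 10) + (14/15 + 0))**2 = (11 + 14/15)**2 = (179/15)**2 = 32041/225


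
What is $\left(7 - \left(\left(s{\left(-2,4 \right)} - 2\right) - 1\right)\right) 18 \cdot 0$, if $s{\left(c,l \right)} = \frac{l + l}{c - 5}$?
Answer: $0$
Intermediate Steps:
$s{\left(c,l \right)} = \frac{2 l}{-5 + c}$
$\left(7 - \left(\left(s{\left(-2,4 \right)} - 2\right) - 1\right)\right) 18 \cdot 0 = \left(7 - \left(\left(2 \cdot 4 \frac{1}{-5 - 2} - 2\right) - 1\right)\right) 18 \cdot 0 = \left(7 - \left(\left(2 \cdot 4 \frac{1}{-7} - 2\right) - 1\right)\right) 18 \cdot 0 = \left(7 - \left(\left(2 \cdot 4 \left(- \frac{1}{7}\right) - 2\right) - 1\right)\right) 18 \cdot 0 = \left(7 - \left(\left(- \frac{8}{7} - 2\right) - 1\right)\right) 18 \cdot 0 = \left(7 - \left(- \frac{22}{7} - 1\right)\right) 18 \cdot 0 = \left(7 - - \frac{29}{7}\right) 18 \cdot 0 = \left(7 + \frac{29}{7}\right) 18 \cdot 0 = \frac{78}{7} \cdot 18 \cdot 0 = \frac{1404}{7} \cdot 0 = 0$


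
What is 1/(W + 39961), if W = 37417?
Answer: 1/77378 ≈ 1.2924e-5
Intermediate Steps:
1/(W + 39961) = 1/(37417 + 39961) = 1/77378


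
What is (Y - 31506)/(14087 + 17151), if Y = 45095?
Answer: 13589/31238 ≈ 0.43502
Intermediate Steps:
(Y - 31506)/(14087 + 17151) = (45095 - 31506)/(14087 + 17151) = 13589/31238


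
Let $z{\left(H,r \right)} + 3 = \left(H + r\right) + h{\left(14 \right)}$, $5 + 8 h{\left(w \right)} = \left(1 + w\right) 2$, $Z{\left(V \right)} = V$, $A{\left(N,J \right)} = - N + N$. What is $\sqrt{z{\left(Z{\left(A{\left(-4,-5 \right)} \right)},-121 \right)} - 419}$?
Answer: $\frac{i \sqrt{8638}}{4} \approx 23.235 i$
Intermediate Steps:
$A{\left(N,J \right)} = 0$
$h{\left(w \right)} = - \frac{3}{8} + \frac{w}{4}$ ($h{\left(w \right)} = - \frac{5}{8} + \frac{\left(1 + w\right) 2}{8} = - \frac{5}{8} + \frac{2 + 2 w}{8} = - \frac{5}{8} + \left(\frac{1}{4} + \frac{w}{4}\right) = - \frac{3}{8} + \frac{w}{4}$)
$z{\left(H,r \right)} = \frac{1}{8} + H + r$ ($z{\left(H,r \right)} = -3 + \left(\left(H + r\right) + \left(- \frac{3}{8} + \frac{1}{4} \cdot 14\right)\right) = -3 + \left(\left(H + r\right) + \left(- \frac{3}{8} + \frac{7}{2}\right)\right) = -3 + \left(\left(H + r\right) + \frac{25}{8}\right) = -3 + \left(\frac{25}{8} + H + r\right) = \frac{1}{8} + H + r$)
$\sqrt{z{\left(Z{\left(A{\left(-4,-5 \right)} \right)},-121 \right)} - 419} = \sqrt{\left(\frac{1}{8} + 0 - 121\right) - 419} = \sqrt{- \frac{967}{8} - 419} = \sqrt{- \frac{4319}{8}} = \frac{i \sqrt{8638}}{4}$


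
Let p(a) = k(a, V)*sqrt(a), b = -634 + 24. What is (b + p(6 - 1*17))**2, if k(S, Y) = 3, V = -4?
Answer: 372001 - 3660*I*sqrt(11) ≈ 3.72e+5 - 12139.0*I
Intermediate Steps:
b = -610
p(a) = 3*sqrt(a)
(b + p(6 - 1*17))**2 = (-610 + 3*sqrt(6 - 1*17))**2 = (-610 + 3*sqrt(6 - 17))**2 = (-610 + 3*sqrt(-11))**2 = (-610 + 3*(I*sqrt(11)))**2 = (-610 + 3*I*sqrt(11))**2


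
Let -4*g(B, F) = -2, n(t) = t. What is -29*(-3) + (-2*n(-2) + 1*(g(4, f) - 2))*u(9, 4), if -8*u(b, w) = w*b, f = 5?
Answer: 303/4 ≈ 75.750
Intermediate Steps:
g(B, F) = 1/2 (g(B, F) = -1/4*(-2) = 1/2)
u(b, w) = -b*w/8 (u(b, w) = -w*b/8 = -b*w/8)
-29*(-3) + (-2*n(-2) + 1*(g(4, f) - 2))*u(9, 4) = -29*(-3) + (-2*(-2) + 1*(1/2 - 2))*(-1/8*9*4) = 87 + (4 + 1*(-3/2))*(-9/2) = 87 + (4 - 3/2)*(-9/2) = 87 + (5/2)*(-9/2) = 87 - 45/4 = 303/4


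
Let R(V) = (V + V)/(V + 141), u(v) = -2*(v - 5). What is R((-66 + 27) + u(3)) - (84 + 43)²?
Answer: -854872/53 ≈ -16130.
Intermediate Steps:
u(v) = 10 - 2*v (u(v) = -2*(-5 + v) = 10 - 2*v)
R(V) = 2*V/(141 + V) (R(V) = (2*V)/(141 + V) = 2*V/(141 + V))
R((-66 + 27) + u(3)) - (84 + 43)² = 2*((-66 + 27) + (10 - 2*3))/(141 + ((-66 + 27) + (10 - 2*3))) - (84 + 43)² = 2*(-39 + (10 - 6))/(141 + (-39 + (10 - 6))) - 1*127² = 2*(-39 + 4)/(141 + (-39 + 4)) - 1*16129 = 2*(-35)/(141 - 35) - 16129 = 2*(-35)/106 - 16129 = 2*(-35)*(1/106) - 16129 = -35/53 - 16129 = -854872/53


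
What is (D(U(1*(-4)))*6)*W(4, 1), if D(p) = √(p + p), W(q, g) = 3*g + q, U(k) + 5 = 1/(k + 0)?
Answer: 21*I*√42 ≈ 136.1*I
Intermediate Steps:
U(k) = -5 + 1/k (U(k) = -5 + 1/(k + 0) = -5 + 1/k)
W(q, g) = q + 3*g
D(p) = √2*√p (D(p) = √(2*p) = √2*√p)
(D(U(1*(-4)))*6)*W(4, 1) = ((√2*√(-5 + 1/(1*(-4))))*6)*(4 + 3*1) = ((√2*√(-5 + 1/(-4)))*6)*(4 + 3) = ((√2*√(-5 - ¼))*6)*7 = ((√2*√(-21/4))*6)*7 = ((√2*(I*√21/2))*6)*7 = ((I*√42/2)*6)*7 = (3*I*√42)*7 = 21*I*√42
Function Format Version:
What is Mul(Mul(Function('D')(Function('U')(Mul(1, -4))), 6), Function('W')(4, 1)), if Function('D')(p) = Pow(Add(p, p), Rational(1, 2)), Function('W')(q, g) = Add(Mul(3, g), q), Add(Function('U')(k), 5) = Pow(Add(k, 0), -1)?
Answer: Mul(21, I, Pow(42, Rational(1, 2))) ≈ Mul(136.10, I)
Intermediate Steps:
Function('U')(k) = Add(-5, Pow(k, -1)) (Function('U')(k) = Add(-5, Pow(Add(k, 0), -1)) = Add(-5, Pow(k, -1)))
Function('W')(q, g) = Add(q, Mul(3, g))
Function('D')(p) = Mul(Pow(2, Rational(1, 2)), Pow(p, Rational(1, 2))) (Function('D')(p) = Pow(Mul(2, p), Rational(1, 2)) = Mul(Pow(2, Rational(1, 2)), Pow(p, Rational(1, 2))))
Mul(Mul(Function('D')(Function('U')(Mul(1, -4))), 6), Function('W')(4, 1)) = Mul(Mul(Mul(Pow(2, Rational(1, 2)), Pow(Add(-5, Pow(Mul(1, -4), -1)), Rational(1, 2))), 6), Add(4, Mul(3, 1))) = Mul(Mul(Mul(Pow(2, Rational(1, 2)), Pow(Add(-5, Pow(-4, -1)), Rational(1, 2))), 6), Add(4, 3)) = Mul(Mul(Mul(Pow(2, Rational(1, 2)), Pow(Add(-5, Rational(-1, 4)), Rational(1, 2))), 6), 7) = Mul(Mul(Mul(Pow(2, Rational(1, 2)), Pow(Rational(-21, 4), Rational(1, 2))), 6), 7) = Mul(Mul(Mul(Pow(2, Rational(1, 2)), Mul(Rational(1, 2), I, Pow(21, Rational(1, 2)))), 6), 7) = Mul(Mul(Mul(Rational(1, 2), I, Pow(42, Rational(1, 2))), 6), 7) = Mul(Mul(3, I, Pow(42, Rational(1, 2))), 7) = Mul(21, I, Pow(42, Rational(1, 2)))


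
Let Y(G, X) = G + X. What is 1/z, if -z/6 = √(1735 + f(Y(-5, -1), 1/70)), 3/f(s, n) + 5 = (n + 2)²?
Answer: -√36948605035/47995590 ≈ -0.0040050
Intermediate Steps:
f(s, n) = 3/(-5 + (2 + n)²) (f(s, n) = 3/(-5 + (n + 2)²) = 3/(-5 + (2 + n)²))
z = -6*√36948605035/4619 (z = -6*√(1735 + 3/(-5 + (2 + 1/70)²)) = -6*√(1735 + 3/(-5 + (141/70)²)) = -6*√(1735 + 3/(-5 + 19881/4900)) = -6*√(1735 + 3/(-4619/4900)) = -6*√(1735 + 3*(-4900/4619)) = -6*√(1735 - 14700/4619) = -6*√36948605035/4619 ≈ -249.69)
1/z = 1/(-6*√36948605035/4619) = -√36948605035/47995590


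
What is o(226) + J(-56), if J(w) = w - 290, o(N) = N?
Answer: -120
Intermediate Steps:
J(w) = -290 + w
o(226) + J(-56) = 226 + (-290 - 56) = 226 - 346 = -120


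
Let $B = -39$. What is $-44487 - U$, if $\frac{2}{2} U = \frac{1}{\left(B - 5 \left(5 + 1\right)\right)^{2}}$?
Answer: $- \frac{211802608}{4761} \approx -44487.0$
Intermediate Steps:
$U = \frac{1}{4761}$ ($U = \frac{1}{\left(-39 - 5 \left(5 + 1\right)\right)^{2}} = \frac{1}{\left(-39 - 30\right)^{2}} = \frac{1}{\left(-69\right)^{2}} = \frac{1}{4761} \approx 0.00021004$)
$-44487 - U = -44487 - \frac{1}{4761} = - \frac{211802608}{4761}$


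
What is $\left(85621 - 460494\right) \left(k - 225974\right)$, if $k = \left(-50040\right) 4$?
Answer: $159746130982$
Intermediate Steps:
$k = -200160$
$\left(85621 - 460494\right) \left(k - 225974\right) = \left(85621 - 460494\right) \left(-200160 - 225974\right) = \left(-374873\right) \left(-426134\right) = 159746130982$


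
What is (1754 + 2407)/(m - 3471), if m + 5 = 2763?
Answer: -4161/713 ≈ -5.8359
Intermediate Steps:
m = 2758 (m = -5 + 2763 = 2758)
(1754 + 2407)/(m - 3471) = (1754 + 2407)/(2758 - 3471) = 4161/(-713) = 4161*(-1/713) = -4161/713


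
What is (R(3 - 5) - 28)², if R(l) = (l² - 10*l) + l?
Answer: 36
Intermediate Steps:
R(l) = l² - 9*l
(R(3 - 5) - 28)² = ((3 - 5)*(-9 + (3 - 5)) - 28)² = (-2*(-9 - 2) - 28)² = (-2*(-11) - 28)² = (22 - 28)² = (-6)² = 36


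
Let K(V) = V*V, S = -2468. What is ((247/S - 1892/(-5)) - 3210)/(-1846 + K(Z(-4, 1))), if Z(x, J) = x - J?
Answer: 34943179/22471140 ≈ 1.5550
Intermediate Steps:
K(V) = V**2
((247/S - 1892/(-5)) - 3210)/(-1846 + K(Z(-4, 1))) = ((247/(-2468) - 1892/(-5)) - 3210)/(-1846 + (-4 - 1*1)**2) = ((247*(-1/2468) - 1892*(-1/5)) - 3210)/(-1846 + (-4 - 1)**2) = ((-247/2468 + 1892/5) - 3210)/(-1846 + (-5)**2) = (4668221/12340 - 3210)/(-1846 + 25) = -34943179/12340/(-1821) = -34943179/12340*(-1/1821) = 34943179/22471140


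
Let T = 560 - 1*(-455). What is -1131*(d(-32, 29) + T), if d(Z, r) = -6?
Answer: -1141179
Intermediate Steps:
T = 1015 (T = 560 + 455 = 1015)
-1131*(d(-32, 29) + T) = -1131*(-6 + 1015) = -1131*1009 = -1141179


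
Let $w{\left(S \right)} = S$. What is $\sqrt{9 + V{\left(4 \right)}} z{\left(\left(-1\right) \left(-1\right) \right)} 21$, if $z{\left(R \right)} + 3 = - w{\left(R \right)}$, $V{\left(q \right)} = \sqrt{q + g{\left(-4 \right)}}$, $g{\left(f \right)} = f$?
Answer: $-252$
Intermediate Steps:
$V{\left(q \right)} = \sqrt{-4 + q}$ ($V{\left(q \right)} = \sqrt{q - 4} = \sqrt{-4 + q}$)
$z{\left(R \right)} = -3 - R$
$\sqrt{9 + V{\left(4 \right)}} z{\left(\left(-1\right) \left(-1\right) \right)} 21 = \sqrt{9 + \sqrt{-4 + 4}} \left(-3 - \left(-1\right) \left(-1\right)\right) 21 = \sqrt{9 + \sqrt{0}} \left(-3 - 1\right) 21 = \sqrt{9 + 0} \left(-3 - 1\right) 21 = \sqrt{9} \left(-4\right) 21 = 3 \left(-4\right) 21 = \left(-12\right) 21 = -252$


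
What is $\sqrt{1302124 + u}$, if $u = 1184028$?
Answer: $2 \sqrt{621538} \approx 1576.8$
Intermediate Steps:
$\sqrt{1302124 + u} = \sqrt{1302124 + 1184028} = \sqrt{2486152} = 2 \sqrt{621538}$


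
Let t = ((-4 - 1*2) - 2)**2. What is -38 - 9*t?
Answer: -614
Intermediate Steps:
t = 64 (t = ((-4 - 2) - 2)**2 = (-6 - 2)**2 = (-8)**2 = 64)
-38 - 9*t = -38 - 9*64 = -38 - 576 = -614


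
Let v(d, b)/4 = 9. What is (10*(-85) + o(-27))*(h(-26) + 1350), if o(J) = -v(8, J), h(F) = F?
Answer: -1173064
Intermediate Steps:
v(d, b) = 36 (v(d, b) = 4*9 = 36)
o(J) = -36 (o(J) = -1*36 = -36)
(10*(-85) + o(-27))*(h(-26) + 1350) = (10*(-85) - 36)*(-26 + 1350) = (-850 - 36)*1324 = -886*1324 = -1173064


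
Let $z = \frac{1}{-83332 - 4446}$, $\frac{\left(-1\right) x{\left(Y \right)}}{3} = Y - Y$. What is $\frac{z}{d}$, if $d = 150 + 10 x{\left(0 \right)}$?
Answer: $- \frac{1}{13166700} \approx -7.5949 \cdot 10^{-8}$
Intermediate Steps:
$x{\left(Y \right)} = 0$ ($x{\left(Y \right)} = - 3 \left(Y - Y\right) = \left(-3\right) 0 = 0$)
$d = 150$ ($d = 150 + 10 \cdot 0 = 150 + 0 = 150$)
$z = - \frac{1}{87778}$ ($z = \frac{1}{-87778} = - \frac{1}{87778} \approx -1.1392 \cdot 10^{-5}$)
$\frac{z}{d} = - \frac{1}{87778 \cdot 150} = \left(- \frac{1}{87778}\right) \frac{1}{150} = - \frac{1}{13166700}$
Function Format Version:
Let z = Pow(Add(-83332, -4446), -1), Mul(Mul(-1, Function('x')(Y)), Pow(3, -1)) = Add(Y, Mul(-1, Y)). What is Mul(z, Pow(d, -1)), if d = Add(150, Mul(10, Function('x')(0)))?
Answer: Rational(-1, 13166700) ≈ -7.5949e-8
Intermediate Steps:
Function('x')(Y) = 0 (Function('x')(Y) = Mul(-3, Add(Y, Mul(-1, Y))) = Mul(-3, 0) = 0)
d = 150 (d = Add(150, Mul(10, 0)) = Add(150, 0) = 150)
z = Rational(-1, 87778) (z = Pow(-87778, -1) = Rational(-1, 87778) ≈ -1.1392e-5)
Mul(z, Pow(d, -1)) = Mul(Rational(-1, 87778), Pow(150, -1)) = Mul(Rational(-1, 87778), Rational(1, 150)) = Rational(-1, 13166700)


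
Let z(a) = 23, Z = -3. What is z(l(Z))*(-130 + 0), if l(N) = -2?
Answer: -2990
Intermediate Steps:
z(l(Z))*(-130 + 0) = 23*(-130 + 0) = 23*(-130) = -2990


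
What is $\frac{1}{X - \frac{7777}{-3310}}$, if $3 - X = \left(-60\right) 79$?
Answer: $\frac{3310}{15707107} \approx 0.00021073$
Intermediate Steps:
$X = 4743$ ($X = 3 - \left(-60\right) 79 = 3 - -4740 = 3 + 4740 = 4743$)
$\frac{1}{X - \frac{7777}{-3310}} = \frac{1}{4743 - \frac{7777}{-3310}} = \frac{1}{4743 - - \frac{7777}{3310}} = \frac{1}{4743 + \frac{7777}{3310}} = \frac{1}{\frac{15707107}{3310}} = \frac{3310}{15707107}$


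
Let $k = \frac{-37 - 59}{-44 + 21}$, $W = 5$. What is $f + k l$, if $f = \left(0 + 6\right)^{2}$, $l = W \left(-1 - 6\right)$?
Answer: $- \frac{2532}{23} \approx -110.09$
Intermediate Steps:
$l = -35$ ($l = 5 \left(-1 - 6\right) = 5 \left(-7\right) = -35$)
$f = 36$ ($f = 6^{2} = 36$)
$k = \frac{96}{23}$ ($k = - \frac{96}{-23} = \left(-96\right) \left(- \frac{1}{23}\right) = \frac{96}{23} \approx 4.1739$)
$f + k l = 36 + \frac{96}{23} \left(-35\right) = 36 - \frac{3360}{23} = - \frac{2532}{23}$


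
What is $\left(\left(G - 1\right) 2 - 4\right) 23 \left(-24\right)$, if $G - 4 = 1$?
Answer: $-2208$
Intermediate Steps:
$G = 5$ ($G = 4 + 1 = 5$)
$\left(\left(G - 1\right) 2 - 4\right) 23 \left(-24\right) = \left(\left(5 - 1\right) 2 - 4\right) 23 \left(-24\right) = \left(4 \cdot 2 - 4\right) 23 \left(-24\right) = \left(8 - 4\right) 23 \left(-24\right) = 4 \cdot 23 \left(-24\right) = 92 \left(-24\right) = -2208$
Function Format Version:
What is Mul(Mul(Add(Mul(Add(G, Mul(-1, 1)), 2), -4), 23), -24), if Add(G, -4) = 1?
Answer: -2208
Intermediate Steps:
G = 5 (G = Add(4, 1) = 5)
Mul(Mul(Add(Mul(Add(G, Mul(-1, 1)), 2), -4), 23), -24) = Mul(Mul(Add(Mul(Add(5, Mul(-1, 1)), 2), -4), 23), -24) = Mul(Mul(Add(Mul(Add(5, -1), 2), -4), 23), -24) = Mul(Mul(Add(Mul(4, 2), -4), 23), -24) = Mul(Mul(Add(8, -4), 23), -24) = Mul(Mul(4, 23), -24) = Mul(92, -24) = -2208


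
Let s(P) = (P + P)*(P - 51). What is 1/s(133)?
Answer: 1/21812 ≈ 4.5846e-5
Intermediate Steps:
s(P) = 2*P*(-51 + P) (s(P) = (2*P)*(-51 + P) = 2*P*(-51 + P))
1/s(133) = 1/(2*133*(-51 + 133)) = 1/(2*133*82) = 1/21812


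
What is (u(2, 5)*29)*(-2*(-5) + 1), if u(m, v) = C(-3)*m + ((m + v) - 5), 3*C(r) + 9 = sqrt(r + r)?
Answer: -1276 + 638*I*sqrt(6)/3 ≈ -1276.0 + 520.92*I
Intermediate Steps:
C(r) = -3 + sqrt(2)*sqrt(r)/3 (C(r) = -3 + sqrt(r + r)/3 = -3 + sqrt(2*r)/3 = -3 + (sqrt(2)*sqrt(r))/3 = -3 + sqrt(2)*sqrt(r)/3)
u(m, v) = -5 + m + v + m*(-3 + I*sqrt(6)/3) (u(m, v) = (-3 + sqrt(2)*sqrt(-3)/3)*m + ((m + v) - 5) = (-3 + sqrt(2)*(I*sqrt(3))/3)*m + (-5 + m + v) = (-3 + I*sqrt(6)/3)*m + (-5 + m + v) = m*(-3 + I*sqrt(6)/3) + (-5 + m + v) = -5 + m + v + m*(-3 + I*sqrt(6)/3))
(u(2, 5)*29)*(-2*(-5) + 1) = ((-5 + 5 - 2*2 + (1/3)*I*2*sqrt(6))*29)*(-2*(-5) + 1) = ((-5 + 5 - 4 + 2*I*sqrt(6)/3)*29)*(10 + 1) = ((-4 + 2*I*sqrt(6)/3)*29)*11 = (-116 + 58*I*sqrt(6)/3)*11 = -1276 + 638*I*sqrt(6)/3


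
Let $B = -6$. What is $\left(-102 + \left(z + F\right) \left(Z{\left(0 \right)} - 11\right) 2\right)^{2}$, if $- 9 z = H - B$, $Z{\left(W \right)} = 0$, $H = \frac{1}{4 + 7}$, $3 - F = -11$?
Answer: $\frac{12645136}{81} \approx 1.5611 \cdot 10^{5}$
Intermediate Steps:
$F = 14$ ($F = 3 - -11 = 3 + 11 = 14$)
$H = \frac{1}{11} \approx 0.090909$
$z = - \frac{67}{99}$ ($z = - \frac{\frac{1}{11} - -6}{9} = - \frac{\frac{1}{11} + 6}{9} = \left(- \frac{1}{9}\right) \frac{67}{11} = - \frac{67}{99} \approx -0.67677$)
$\left(-102 + \left(z + F\right) \left(Z{\left(0 \right)} - 11\right) 2\right)^{2} = \left(-102 + \left(- \frac{67}{99} + 14\right) \left(0 - 11\right) 2\right)^{2} = \left(-102 + \frac{1319}{99} \left(-11\right) 2\right)^{2} = \left(-102 - \frac{2638}{9}\right)^{2} = \left(- \frac{3556}{9}\right)^{2} = \frac{12645136}{81}$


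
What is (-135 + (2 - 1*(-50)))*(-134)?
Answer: 11122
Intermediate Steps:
(-135 + (2 - 1*(-50)))*(-134) = (-135 + (2 + 50))*(-134) = (-135 + 52)*(-134) = -83*(-134) = 11122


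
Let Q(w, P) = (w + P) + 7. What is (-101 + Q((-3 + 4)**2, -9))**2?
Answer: 10404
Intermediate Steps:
Q(w, P) = 7 + P + w (Q(w, P) = (P + w) + 7 = 7 + P + w)
(-101 + Q((-3 + 4)**2, -9))**2 = (-101 + (7 - 9 + (-3 + 4)**2))**2 = (-101 + (7 - 9 + 1**2))**2 = (-101 + (7 - 9 + 1))**2 = (-101 - 1)**2 = (-102)**2 = 10404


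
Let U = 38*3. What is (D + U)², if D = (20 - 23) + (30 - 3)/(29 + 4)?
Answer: 1512900/121 ≈ 12503.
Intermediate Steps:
U = 114
D = -24/11 (D = -3 + 27/33 = -3 + 27*(1/33) = -3 + 9/11 = -24/11 ≈ -2.1818)
(D + U)² = (-24/11 + 114)² = (1230/11)² = 1512900/121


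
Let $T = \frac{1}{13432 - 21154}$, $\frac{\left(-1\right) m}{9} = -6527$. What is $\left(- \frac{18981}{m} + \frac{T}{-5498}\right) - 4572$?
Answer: $- \frac{1267024635623941}{277107414012} \approx -4572.3$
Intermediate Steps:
$m = 58743$ ($m = \left(-9\right) \left(-6527\right) = 58743$)
$T = - \frac{1}{7722}$ ($T = \frac{1}{-7722} = - \frac{1}{7722} \approx -0.0001295$)
$\left(- \frac{18981}{m} + \frac{T}{-5498}\right) - 4572 = \left(- \frac{18981}{58743} - \frac{1}{7722 \left(-5498\right)}\right) - 4572 = \left(\left(-18981\right) \frac{1}{58743} - - \frac{1}{42455556}\right) - 4572 = \left(- \frac{2109}{6527} + \frac{1}{42455556}\right) - 4572 = - \frac{89538761077}{277107414012} - 4572 = - \frac{1267024635623941}{277107414012}$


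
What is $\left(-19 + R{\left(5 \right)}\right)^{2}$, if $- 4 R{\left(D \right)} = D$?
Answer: $\frac{6561}{16} \approx 410.06$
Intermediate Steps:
$R{\left(D \right)} = - \frac{D}{4}$
$\left(-19 + R{\left(5 \right)}\right)^{2} = \left(-19 - \frac{5}{4}\right)^{2} = \left(- \frac{81}{4}\right)^{2} = \frac{6561}{16}$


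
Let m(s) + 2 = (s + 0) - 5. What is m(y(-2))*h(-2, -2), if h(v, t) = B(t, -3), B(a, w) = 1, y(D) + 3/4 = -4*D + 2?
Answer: 9/4 ≈ 2.2500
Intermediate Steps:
y(D) = 5/4 - 4*D (y(D) = -¾ + (-4*D + 2) = -¾ + (2 - 4*D) = 5/4 - 4*D)
h(v, t) = 1
m(s) = -7 + s (m(s) = -2 + ((s + 0) - 5) = -2 + (s - 5) = -2 + (-5 + s) = -7 + s)
m(y(-2))*h(-2, -2) = (-7 + (5/4 - 4*(-2)))*1 = (-7 + (5/4 + 8))*1 = (-7 + 37/4)*1 = (9/4)*1 = 9/4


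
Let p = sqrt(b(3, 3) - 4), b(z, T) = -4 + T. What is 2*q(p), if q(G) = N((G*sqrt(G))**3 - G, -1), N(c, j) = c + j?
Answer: -2 + 50*(-5)**(1/4) - 2*I*sqrt(5) ≈ 50.869 + 48.396*I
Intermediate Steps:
p = I*sqrt(5) (p = sqrt((-4 + 3) - 4) = sqrt(-1 - 4) = sqrt(-5) = I*sqrt(5) ≈ 2.2361*I)
q(G) = -1 + G**(9/2) - G (q(G) = ((G*sqrt(G))**3 - G) - 1 = ((G**(3/2))**3 - G) - 1 = (G**(9/2) - G) - 1 = -1 + G**(9/2) - G)
2*q(p) = 2*(-1 + (I*sqrt(5))**(9/2) - I*sqrt(5)) = 2*(-1 + 25*5**(1/4)*sqrt(I) - I*sqrt(5)) = 2*(-1 - I*sqrt(5) + 25*5**(1/4)*sqrt(I)) = -2 - 2*I*sqrt(5) + 50*5**(1/4)*sqrt(I)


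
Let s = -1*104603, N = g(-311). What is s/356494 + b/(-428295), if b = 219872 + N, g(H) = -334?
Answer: -123064921657/152684597730 ≈ -0.80601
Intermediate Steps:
N = -334
s = -104603
b = 219538 (b = 219872 - 334 = 219538)
s/356494 + b/(-428295) = -104603/356494 + 219538/(-428295) = -104603*1/356494 + 219538*(-1/428295) = -104603/356494 - 219538/428295 = -123064921657/152684597730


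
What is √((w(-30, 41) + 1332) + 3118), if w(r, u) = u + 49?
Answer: 2*√1135 ≈ 67.380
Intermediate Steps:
w(r, u) = 49 + u
√((w(-30, 41) + 1332) + 3118) = √(((49 + 41) + 1332) + 3118) = √((90 + 1332) + 3118) = √(1422 + 3118) = √4540 = 2*√1135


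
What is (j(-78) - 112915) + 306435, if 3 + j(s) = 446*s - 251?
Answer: 158478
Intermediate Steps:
j(s) = -254 + 446*s (j(s) = -3 + (446*s - 251) = -3 + (-251 + 446*s) = -254 + 446*s)
(j(-78) - 112915) + 306435 = ((-254 + 446*(-78)) - 112915) + 306435 = ((-254 - 34788) - 112915) + 306435 = (-35042 - 112915) + 306435 = -147957 + 306435 = 158478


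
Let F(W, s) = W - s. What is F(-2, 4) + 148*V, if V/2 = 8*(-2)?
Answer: -4742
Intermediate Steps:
V = -32 (V = 2*(8*(-2)) = 2*(-16) = -32)
F(-2, 4) + 148*V = (-2 - 1*4) + 148*(-32) = (-2 - 4) - 4736 = -6 - 4736 = -4742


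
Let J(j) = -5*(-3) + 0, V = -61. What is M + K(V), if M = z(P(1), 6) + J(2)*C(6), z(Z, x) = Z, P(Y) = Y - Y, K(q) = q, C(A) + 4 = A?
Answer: -31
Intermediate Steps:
C(A) = -4 + A
J(j) = 15 (J(j) = 15 + 0 = 15)
P(Y) = 0
M = 30 (M = 0 + 15*(-4 + 6) = 0 + 15*2 = 0 + 30 = 30)
M + K(V) = 30 - 61 = -31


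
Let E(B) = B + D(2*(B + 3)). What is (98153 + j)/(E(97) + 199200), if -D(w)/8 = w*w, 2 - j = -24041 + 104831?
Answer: -17365/120703 ≈ -0.14387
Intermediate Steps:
j = -80788 (j = 2 - (-24041 + 104831) = 2 - 1*80790 = 2 - 80790 = -80788)
D(w) = -8*w**2 (D(w) = -8*w*w = -8*w**2)
E(B) = B - 8*(6 + 2*B)**2 (E(B) = B - 8*4*(B + 3)**2 = B - 8*4*(3 + B)**2 = B - 8*(6 + 2*B)**2)
(98153 + j)/(E(97) + 199200) = (98153 - 80788)/((97 - 32*(3 + 97)**2) + 199200) = 17365/((97 - 32*100**2) + 199200) = 17365/((97 - 32*10000) + 199200) = 17365/((97 - 320000) + 199200) = 17365/(-319903 + 199200) = 17365/(-120703) = 17365*(-1/120703) = -17365/120703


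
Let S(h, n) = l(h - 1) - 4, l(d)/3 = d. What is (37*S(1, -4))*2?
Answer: -296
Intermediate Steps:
l(d) = 3*d
S(h, n) = -7 + 3*h (S(h, n) = 3*(h - 1) - 4 = 3*(-1 + h) - 4 = (-3 + 3*h) - 4 = -7 + 3*h)
(37*S(1, -4))*2 = (37*(-7 + 3*1))*2 = (37*(-7 + 3))*2 = (37*(-4))*2 = -148*2 = -296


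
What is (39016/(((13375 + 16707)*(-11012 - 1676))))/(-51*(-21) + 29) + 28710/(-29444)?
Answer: -376682823952597/386313062049200 ≈ -0.97507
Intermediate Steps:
(39016/(((13375 + 16707)*(-11012 - 1676))))/(-51*(-21) + 29) + 28710/(-29444) = (39016/((30082*(-12688))))/(1071 + 29) + 28710*(-1/29444) = (39016/(-381680416))/1100 - 14355/14722 = (39016*(-1/381680416))*(1/1100) - 14355/14722 = -4877/47710052*1/1100 - 14355/14722 = -4877/52481057200 - 14355/14722 = -376682823952597/386313062049200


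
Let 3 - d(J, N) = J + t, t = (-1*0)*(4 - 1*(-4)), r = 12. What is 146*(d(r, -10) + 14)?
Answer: 730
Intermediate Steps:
t = 0 (t = 0*(4 + 4) = 0*8 = 0)
d(J, N) = 3 - J (d(J, N) = 3 - (J + 0) = 3 - J)
146*(d(r, -10) + 14) = 146*((3 - 1*12) + 14) = 146*((3 - 12) + 14) = 146*(-9 + 14) = 146*5 = 730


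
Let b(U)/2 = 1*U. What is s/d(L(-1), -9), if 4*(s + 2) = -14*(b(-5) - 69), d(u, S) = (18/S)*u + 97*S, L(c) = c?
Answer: -549/1742 ≈ -0.31516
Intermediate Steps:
b(U) = 2*U (b(U) = 2*(1*U) = 2*U)
d(u, S) = 97*S + 18*u/S (d(u, S) = 18*u/S + 97*S = 97*S + 18*u/S)
s = 549/2 (s = -2 + (-14*(2*(-5) - 69))/4 = -2 + (-14*(-10 - 69))/4 = -2 + (-14*(-79))/4 = -2 + (¼)*1106 = -2 + 553/2 = 549/2 ≈ 274.50)
s/d(L(-1), -9) = 549/(2*(97*(-9) + 18*(-1)/(-9))) = 549/(2*(-873 + 18*(-1)*(-⅑))) = 549/(2*(-873 + 2)) = (549/2)/(-871) = (549/2)*(-1/871) = -549/1742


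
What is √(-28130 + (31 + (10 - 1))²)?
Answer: I*√26530 ≈ 162.88*I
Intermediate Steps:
√(-28130 + (31 + (10 - 1))²) = √(-28130 + (31 + 9)²) = √(-28130 + 40²) = √(-28130 + 1600) = √(-26530) = I*√26530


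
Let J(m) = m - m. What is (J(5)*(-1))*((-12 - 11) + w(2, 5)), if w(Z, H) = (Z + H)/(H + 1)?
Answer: 0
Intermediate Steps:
J(m) = 0
w(Z, H) = (H + Z)/(1 + H)
(J(5)*(-1))*((-12 - 11) + w(2, 5)) = (0*(-1))*((-12 - 11) + (5 + 2)/(1 + 5)) = 0*(-23 + 7/6) = 0*(-131/6) = 0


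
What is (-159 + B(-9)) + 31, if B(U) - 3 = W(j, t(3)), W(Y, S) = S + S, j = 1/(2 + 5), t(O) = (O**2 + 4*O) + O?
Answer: -77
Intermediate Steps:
t(O) = O**2 + 5*O
j = 1/7 ≈ 0.14286
W(Y, S) = 2*S
B(U) = 51 (B(U) = 3 + 2*(3*(5 + 3)) = 3 + 2*(3*8) = 3 + 2*24 = 3 + 48 = 51)
(-159 + B(-9)) + 31 = (-159 + 51) + 31 = -108 + 31 = -77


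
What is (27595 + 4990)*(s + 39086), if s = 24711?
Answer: 2078825245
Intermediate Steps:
(27595 + 4990)*(s + 39086) = (27595 + 4990)*(24711 + 39086) = 32585*63797 = 2078825245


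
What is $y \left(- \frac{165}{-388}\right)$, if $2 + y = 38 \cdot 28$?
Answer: $\frac{87615}{194} \approx 451.62$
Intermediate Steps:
$y = 1062$ ($y = -2 + 38 \cdot 28 = -2 + 1064 = 1062$)
$y \left(- \frac{165}{-388}\right) = 1062 \left(- \frac{165}{-388}\right) = 1062 \left(\left(-165\right) \left(- \frac{1}{388}\right)\right) = 1062 \cdot \frac{165}{388} = \frac{87615}{194}$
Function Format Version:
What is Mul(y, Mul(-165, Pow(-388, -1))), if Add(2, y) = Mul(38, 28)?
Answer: Rational(87615, 194) ≈ 451.62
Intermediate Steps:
y = 1062 (y = Add(-2, Mul(38, 28)) = Add(-2, 1064) = 1062)
Mul(y, Mul(-165, Pow(-388, -1))) = Mul(1062, Mul(-165, Pow(-388, -1))) = Mul(1062, Mul(-165, Rational(-1, 388))) = Mul(1062, Rational(165, 388)) = Rational(87615, 194)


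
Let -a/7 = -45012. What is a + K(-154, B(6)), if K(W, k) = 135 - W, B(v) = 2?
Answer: 315373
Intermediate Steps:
a = 315084 (a = -7*(-45012) = 315084)
a + K(-154, B(6)) = 315084 + (135 - 1*(-154)) = 315084 + (135 + 154) = 315084 + 289 = 315373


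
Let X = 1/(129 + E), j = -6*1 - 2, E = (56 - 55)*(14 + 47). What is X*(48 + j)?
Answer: 4/19 ≈ 0.21053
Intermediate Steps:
E = 61 (E = 1*61 = 61)
j = -8 (j = -6 - 2 = -8)
X = 1/190 (X = 1/(129 + 61) = 1/190 ≈ 0.0052632)
X*(48 + j) = (48 - 8)/190 = (1/190)*40 = 4/19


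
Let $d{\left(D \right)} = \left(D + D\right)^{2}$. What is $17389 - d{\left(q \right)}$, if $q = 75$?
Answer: $-5111$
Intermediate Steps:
$d{\left(D \right)} = 4 D^{2}$ ($d{\left(D \right)} = \left(2 D\right)^{2} = 4 D^{2}$)
$17389 - d{\left(q \right)} = 17389 - 4 \cdot 75^{2} = 17389 - 4 \cdot 5625 = 17389 - 22500 = -5111$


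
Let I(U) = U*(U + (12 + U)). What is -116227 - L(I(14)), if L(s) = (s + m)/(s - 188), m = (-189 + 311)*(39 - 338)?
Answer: -21600263/186 ≈ -1.1613e+5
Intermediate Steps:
I(U) = U*(12 + 2*U)
m = -36478 (m = 122*(-299) = -36478)
L(s) = (-36478 + s)/(-188 + s) (L(s) = (s - 36478)/(s - 188) = (-36478 + s)/(-188 + s))
-116227 - L(I(14)) = -116227 - (-36478 + 2*14*(6 + 14))/(-188 + 2*14*(6 + 14)) = -116227 - (-36478 + 2*14*20)/(-188 + 2*14*20) = -116227 - (-36478 + 560)/(-188 + 560) = -116227 - (-35918)/372 = -116227 - 1*(-17959/186) = -116227 + 17959/186 = -21600263/186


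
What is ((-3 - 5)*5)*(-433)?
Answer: 17320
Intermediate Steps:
((-3 - 5)*5)*(-433) = -8*5*(-433) = -40*(-433) = 17320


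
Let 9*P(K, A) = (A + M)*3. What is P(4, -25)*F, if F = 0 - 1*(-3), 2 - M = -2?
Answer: -21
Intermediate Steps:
M = 4 (M = 2 - 1*(-2) = 2 + 2 = 4)
F = 3 (F = 0 + 3 = 3)
P(K, A) = 4/3 + A/3 (P(K, A) = ((A + 4)*3)/9 = ((4 + A)*3)/9 = (12 + 3*A)/9 = 4/3 + A/3)
P(4, -25)*F = (4/3 + (⅓)*(-25))*3 = (4/3 - 25/3)*3 = -7*3 = -21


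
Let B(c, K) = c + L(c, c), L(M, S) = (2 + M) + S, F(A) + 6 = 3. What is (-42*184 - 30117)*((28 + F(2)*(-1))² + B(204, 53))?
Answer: -59605875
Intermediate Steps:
F(A) = -3 (F(A) = -6 + 3 = -3)
L(M, S) = 2 + M + S
B(c, K) = 2 + 3*c (B(c, K) = c + (2 + c + c) = c + (2 + 2*c) = 2 + 3*c)
(-42*184 - 30117)*((28 + F(2)*(-1))² + B(204, 53)) = (-42*184 - 30117)*((28 - 3*(-1))² + (2 + 3*204)) = (-7728 - 30117)*((28 + 3)² + (2 + 612)) = -37845*(31² + 614) = -37845*(961 + 614) = -37845*1575 = -59605875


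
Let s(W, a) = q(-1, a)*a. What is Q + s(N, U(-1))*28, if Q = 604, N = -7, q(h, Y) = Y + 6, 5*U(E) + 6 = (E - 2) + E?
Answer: 380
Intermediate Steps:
U(E) = -8/5 + 2*E/5 (U(E) = -6/5 + ((E - 2) + E)/5 = -6/5 + ((-2 + E) + E)/5 = -6/5 + (-2 + 2*E)/5 = -6/5 + (-2/5 + 2*E/5) = -8/5 + 2*E/5)
q(h, Y) = 6 + Y
s(W, a) = a*(6 + a) (s(W, a) = (6 + a)*a = a*(6 + a))
Q + s(N, U(-1))*28 = 604 + ((-8/5 + (2/5)*(-1))*(6 + (-8/5 + (2/5)*(-1))))*28 = 604 + ((-8/5 - 2/5)*(6 + (-8/5 - 2/5)))*28 = 604 - 2*(6 - 2)*28 = 604 - 2*4*28 = 604 - 8*28 = 604 - 224 = 380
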